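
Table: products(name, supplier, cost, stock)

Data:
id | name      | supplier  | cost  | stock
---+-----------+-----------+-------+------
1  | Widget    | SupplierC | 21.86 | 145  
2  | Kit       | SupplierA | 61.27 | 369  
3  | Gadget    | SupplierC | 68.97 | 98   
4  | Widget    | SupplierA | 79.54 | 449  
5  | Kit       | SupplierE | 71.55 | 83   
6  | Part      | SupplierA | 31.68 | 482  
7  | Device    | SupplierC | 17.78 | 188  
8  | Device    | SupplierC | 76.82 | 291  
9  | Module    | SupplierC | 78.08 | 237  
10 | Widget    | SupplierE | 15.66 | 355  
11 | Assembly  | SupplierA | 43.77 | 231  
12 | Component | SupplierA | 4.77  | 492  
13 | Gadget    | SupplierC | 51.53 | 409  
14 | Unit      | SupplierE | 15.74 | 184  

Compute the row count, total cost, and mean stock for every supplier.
SELECT supplier,
       COUNT(*) as cnt,
       SUM(cost) as total_cost,
       AVG(stock) as avg_stock
FROM products
GROUP BY supplier

Result:
  SupplierA: 5 records, 221.03 total cost, 404.60 avg stock
  SupplierC: 6 records, 315.04 total cost, 228.00 avg stock
  SupplierE: 3 records, 102.95 total cost, 207.33 avg stock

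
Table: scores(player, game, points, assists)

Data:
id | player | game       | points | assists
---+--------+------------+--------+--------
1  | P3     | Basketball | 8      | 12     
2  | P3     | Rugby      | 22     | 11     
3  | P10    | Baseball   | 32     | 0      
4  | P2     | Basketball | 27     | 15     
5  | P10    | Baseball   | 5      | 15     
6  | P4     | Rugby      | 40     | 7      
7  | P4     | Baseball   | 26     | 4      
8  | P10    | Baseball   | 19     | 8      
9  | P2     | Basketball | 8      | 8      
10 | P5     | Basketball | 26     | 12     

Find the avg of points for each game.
SELECT game, AVG(points) as result
FROM scores
GROUP BY game

Result:
  Baseball: 20.50
  Basketball: 17.25
  Rugby: 31.00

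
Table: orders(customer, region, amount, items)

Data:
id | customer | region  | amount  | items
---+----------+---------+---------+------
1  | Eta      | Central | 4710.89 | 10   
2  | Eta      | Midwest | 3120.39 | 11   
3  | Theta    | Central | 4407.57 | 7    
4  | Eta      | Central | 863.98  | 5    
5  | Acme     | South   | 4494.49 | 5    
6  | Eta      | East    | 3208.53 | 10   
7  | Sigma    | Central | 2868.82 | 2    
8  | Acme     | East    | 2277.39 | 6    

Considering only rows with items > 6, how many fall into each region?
SELECT region, COUNT(*)
FROM orders
WHERE items > 6
GROUP BY region

Note: WHERE filters rows before grouping.

Result:
  Central: 2
  East: 1
  Midwest: 1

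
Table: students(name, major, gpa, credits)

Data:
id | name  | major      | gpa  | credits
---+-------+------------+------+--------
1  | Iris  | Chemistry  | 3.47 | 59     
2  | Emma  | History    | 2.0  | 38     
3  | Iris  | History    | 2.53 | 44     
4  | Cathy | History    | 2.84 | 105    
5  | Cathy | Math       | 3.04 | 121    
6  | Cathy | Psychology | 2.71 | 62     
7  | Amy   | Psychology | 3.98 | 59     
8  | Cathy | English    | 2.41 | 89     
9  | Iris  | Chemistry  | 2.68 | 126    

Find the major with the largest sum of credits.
SELECT major, SUM(credits) as val
FROM students
GROUP BY major
ORDER BY val DESC
LIMIT 1

Result: History with sum(credits) = 187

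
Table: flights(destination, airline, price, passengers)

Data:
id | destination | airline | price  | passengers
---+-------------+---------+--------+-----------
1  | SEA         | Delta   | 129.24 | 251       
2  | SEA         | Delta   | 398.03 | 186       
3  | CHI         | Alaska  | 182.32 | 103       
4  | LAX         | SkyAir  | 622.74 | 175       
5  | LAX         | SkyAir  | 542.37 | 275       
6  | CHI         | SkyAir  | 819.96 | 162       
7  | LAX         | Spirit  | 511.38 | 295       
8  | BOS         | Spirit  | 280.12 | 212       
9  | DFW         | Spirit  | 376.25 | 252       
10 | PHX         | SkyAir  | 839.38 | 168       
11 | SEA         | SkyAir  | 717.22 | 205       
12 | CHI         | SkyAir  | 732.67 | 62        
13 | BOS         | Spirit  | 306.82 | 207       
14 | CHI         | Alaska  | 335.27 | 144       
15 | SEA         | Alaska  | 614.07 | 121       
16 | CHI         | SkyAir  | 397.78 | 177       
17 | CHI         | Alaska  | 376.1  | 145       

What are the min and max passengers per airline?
SELECT airline, MIN(passengers), MAX(passengers)
FROM flights
GROUP BY airline

Result:
  Alaska: min=103, max=145
  Delta: min=186, max=251
  SkyAir: min=62, max=275
  Spirit: min=207, max=295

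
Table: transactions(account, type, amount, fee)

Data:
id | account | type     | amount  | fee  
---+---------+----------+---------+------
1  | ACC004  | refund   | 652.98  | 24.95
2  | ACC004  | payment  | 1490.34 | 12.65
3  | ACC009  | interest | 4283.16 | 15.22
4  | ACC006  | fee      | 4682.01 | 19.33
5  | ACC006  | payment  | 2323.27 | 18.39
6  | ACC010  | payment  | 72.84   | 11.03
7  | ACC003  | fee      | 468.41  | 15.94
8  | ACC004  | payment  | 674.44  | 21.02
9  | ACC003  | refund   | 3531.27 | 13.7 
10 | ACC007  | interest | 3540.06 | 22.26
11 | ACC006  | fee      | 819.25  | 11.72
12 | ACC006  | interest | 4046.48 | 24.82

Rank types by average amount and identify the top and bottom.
SELECT type, AVG(amount)
FROM transactions
GROUP BY type
ORDER BY AVG(amount)

All groups:
  payment: 1140.22
  fee: 1989.89
  refund: 2092.13
  interest: 3956.57

Highest: interest (3956.57)
Lowest: payment (1140.22)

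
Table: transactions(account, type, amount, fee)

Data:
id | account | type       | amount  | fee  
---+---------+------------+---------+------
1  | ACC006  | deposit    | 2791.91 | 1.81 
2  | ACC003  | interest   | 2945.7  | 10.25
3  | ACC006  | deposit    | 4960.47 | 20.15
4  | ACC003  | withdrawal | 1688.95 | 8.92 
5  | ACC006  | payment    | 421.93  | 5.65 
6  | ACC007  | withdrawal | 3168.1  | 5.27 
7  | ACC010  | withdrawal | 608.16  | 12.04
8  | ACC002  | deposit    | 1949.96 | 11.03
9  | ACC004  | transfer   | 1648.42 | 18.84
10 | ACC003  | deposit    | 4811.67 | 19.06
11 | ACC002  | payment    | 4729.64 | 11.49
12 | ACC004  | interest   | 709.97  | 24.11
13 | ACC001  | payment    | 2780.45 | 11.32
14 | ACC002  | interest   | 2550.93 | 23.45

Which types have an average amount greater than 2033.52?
SELECT type, AVG(amount)
FROM transactions
GROUP BY type
HAVING AVG(amount) > 2033.52

Result:
  deposit: avg=3628.50
  interest: avg=2068.87
  payment: avg=2644.01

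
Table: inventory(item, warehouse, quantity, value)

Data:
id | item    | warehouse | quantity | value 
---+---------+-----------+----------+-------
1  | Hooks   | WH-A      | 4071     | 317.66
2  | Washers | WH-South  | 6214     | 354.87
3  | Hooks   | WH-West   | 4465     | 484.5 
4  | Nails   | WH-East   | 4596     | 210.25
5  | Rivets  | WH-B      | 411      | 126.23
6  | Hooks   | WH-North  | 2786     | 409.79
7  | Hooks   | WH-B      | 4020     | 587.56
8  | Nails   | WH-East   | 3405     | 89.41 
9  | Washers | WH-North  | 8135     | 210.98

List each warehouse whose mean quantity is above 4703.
SELECT warehouse, AVG(quantity)
FROM inventory
GROUP BY warehouse
HAVING AVG(quantity) > 4703

Result:
  WH-North: avg=5460.50
  WH-South: avg=6214.00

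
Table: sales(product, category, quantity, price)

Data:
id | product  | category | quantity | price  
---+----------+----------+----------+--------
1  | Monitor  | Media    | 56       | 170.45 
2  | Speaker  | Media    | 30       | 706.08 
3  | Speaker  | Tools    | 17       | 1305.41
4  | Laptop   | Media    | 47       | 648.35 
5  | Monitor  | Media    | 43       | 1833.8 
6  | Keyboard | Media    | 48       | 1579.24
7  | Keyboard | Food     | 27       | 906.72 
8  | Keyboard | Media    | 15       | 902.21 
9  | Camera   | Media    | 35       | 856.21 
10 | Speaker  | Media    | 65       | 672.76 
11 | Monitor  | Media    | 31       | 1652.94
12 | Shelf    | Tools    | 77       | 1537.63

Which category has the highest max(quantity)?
SELECT category, MAX(quantity) as val
FROM sales
GROUP BY category
ORDER BY val DESC
LIMIT 1

Result: Tools with max(quantity) = 77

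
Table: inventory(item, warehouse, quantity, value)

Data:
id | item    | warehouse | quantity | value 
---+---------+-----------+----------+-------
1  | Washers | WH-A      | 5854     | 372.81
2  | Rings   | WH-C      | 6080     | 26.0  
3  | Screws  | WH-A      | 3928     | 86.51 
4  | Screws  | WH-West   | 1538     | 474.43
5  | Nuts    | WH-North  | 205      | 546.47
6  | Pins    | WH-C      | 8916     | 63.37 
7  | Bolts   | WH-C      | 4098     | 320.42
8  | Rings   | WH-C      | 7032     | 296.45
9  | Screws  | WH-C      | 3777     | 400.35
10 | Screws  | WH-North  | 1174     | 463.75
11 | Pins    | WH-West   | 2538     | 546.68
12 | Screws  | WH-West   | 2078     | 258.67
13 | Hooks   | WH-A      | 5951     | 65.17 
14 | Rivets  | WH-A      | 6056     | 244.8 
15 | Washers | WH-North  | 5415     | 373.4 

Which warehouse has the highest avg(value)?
SELECT warehouse, AVG(value) as val
FROM inventory
GROUP BY warehouse
ORDER BY val DESC
LIMIT 1

Result: WH-North with avg(value) = 461.21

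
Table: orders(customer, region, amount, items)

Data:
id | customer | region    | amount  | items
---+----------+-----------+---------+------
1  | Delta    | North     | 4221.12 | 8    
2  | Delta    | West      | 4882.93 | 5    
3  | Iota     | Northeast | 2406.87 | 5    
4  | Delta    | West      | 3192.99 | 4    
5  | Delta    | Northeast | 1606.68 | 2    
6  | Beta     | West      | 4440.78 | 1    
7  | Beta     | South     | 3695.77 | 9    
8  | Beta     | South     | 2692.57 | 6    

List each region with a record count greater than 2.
SELECT region, COUNT(*) as cnt
FROM orders
GROUP BY region
HAVING COUNT(*) > 2

Result:
  West: 3

Note: HAVING filters groups after aggregation, WHERE filters rows before.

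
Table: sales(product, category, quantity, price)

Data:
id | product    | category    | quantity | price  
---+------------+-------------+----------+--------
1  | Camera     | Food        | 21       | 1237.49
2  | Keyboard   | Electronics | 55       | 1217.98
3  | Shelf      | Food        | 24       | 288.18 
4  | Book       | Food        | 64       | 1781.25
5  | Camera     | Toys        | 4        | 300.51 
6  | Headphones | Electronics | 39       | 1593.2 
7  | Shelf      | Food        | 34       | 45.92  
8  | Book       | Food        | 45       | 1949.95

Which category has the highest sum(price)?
SELECT category, SUM(price) as val
FROM sales
GROUP BY category
ORDER BY val DESC
LIMIT 1

Result: Food with sum(price) = 5302.79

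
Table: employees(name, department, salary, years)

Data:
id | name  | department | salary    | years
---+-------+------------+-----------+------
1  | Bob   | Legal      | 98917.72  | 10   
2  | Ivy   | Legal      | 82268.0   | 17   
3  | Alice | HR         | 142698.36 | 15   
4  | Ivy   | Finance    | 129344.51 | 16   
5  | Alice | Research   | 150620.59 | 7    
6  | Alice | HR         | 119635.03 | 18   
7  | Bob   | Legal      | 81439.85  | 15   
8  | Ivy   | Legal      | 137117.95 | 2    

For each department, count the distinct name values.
SELECT department, COUNT(DISTINCT name)
FROM employees
GROUP BY department

Result:
  Finance: 1 distinct
  HR: 1 distinct
  Legal: 2 distinct
  Research: 1 distinct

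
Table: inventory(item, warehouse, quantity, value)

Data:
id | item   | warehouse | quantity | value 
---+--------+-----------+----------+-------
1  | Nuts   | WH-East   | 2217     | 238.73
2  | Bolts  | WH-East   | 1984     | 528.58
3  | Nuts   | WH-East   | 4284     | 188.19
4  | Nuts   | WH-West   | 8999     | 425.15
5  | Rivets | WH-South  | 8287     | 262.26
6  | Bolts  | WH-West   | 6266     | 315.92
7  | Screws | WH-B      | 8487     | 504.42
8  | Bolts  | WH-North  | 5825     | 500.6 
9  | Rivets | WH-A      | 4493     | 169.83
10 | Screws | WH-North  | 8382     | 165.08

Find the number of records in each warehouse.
SELECT warehouse, COUNT(*) as count
FROM inventory
GROUP BY warehouse

Result:
  WH-A: 1
  WH-B: 1
  WH-East: 3
  WH-North: 2
  WH-South: 1
  WH-West: 2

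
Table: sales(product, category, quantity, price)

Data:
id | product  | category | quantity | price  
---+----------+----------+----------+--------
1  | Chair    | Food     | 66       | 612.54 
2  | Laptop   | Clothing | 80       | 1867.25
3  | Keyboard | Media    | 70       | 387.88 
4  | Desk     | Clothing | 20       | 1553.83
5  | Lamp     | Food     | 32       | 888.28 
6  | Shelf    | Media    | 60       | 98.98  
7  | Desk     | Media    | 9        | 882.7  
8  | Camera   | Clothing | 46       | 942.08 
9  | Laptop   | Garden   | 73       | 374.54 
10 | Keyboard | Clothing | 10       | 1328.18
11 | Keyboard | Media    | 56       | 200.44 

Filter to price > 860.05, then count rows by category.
SELECT category, COUNT(*)
FROM sales
WHERE price > 860.05
GROUP BY category

Note: WHERE filters rows before grouping.

Result:
  Clothing: 4
  Food: 1
  Media: 1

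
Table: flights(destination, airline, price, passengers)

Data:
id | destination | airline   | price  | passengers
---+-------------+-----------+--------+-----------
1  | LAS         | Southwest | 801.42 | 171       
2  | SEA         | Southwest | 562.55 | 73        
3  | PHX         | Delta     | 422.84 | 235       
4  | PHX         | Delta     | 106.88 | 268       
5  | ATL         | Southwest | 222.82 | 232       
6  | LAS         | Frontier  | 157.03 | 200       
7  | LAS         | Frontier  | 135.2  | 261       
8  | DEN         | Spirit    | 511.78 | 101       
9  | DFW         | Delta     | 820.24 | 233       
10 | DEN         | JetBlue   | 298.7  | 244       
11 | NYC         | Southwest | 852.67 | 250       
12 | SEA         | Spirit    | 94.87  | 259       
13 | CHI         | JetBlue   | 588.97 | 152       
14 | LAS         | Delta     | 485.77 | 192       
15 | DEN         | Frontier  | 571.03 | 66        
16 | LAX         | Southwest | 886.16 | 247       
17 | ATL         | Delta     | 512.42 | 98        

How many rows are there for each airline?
SELECT airline, COUNT(*) as count
FROM flights
GROUP BY airline

Result:
  Delta: 5
  Frontier: 3
  JetBlue: 2
  Southwest: 5
  Spirit: 2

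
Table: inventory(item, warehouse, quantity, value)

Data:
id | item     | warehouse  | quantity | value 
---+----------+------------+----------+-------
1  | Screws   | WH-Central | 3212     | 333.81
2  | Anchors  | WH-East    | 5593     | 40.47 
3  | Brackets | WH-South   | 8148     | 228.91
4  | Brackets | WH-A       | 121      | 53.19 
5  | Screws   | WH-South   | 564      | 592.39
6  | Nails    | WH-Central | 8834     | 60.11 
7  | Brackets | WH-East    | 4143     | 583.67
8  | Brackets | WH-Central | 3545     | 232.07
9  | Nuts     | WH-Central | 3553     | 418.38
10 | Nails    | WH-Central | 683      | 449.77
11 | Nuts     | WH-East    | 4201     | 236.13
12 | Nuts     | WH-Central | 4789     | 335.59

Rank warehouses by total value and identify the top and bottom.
SELECT warehouse, SUM(value)
FROM inventory
GROUP BY warehouse
ORDER BY SUM(value)

All groups:
  WH-A: 53.19
  WH-South: 821.30
  WH-East: 860.27
  WH-Central: 1829.73

Highest: WH-Central (1829.73)
Lowest: WH-A (53.19)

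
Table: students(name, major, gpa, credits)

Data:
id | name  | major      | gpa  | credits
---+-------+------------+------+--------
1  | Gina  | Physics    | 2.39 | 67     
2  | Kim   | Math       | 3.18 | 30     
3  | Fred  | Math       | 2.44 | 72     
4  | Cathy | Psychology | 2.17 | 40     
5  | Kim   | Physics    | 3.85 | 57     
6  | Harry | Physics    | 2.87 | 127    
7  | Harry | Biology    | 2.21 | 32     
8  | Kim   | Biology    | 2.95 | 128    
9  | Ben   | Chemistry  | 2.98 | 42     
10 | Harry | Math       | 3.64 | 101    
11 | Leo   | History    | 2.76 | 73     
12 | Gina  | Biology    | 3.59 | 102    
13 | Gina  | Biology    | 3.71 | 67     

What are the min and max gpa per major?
SELECT major, MIN(gpa), MAX(gpa)
FROM students
GROUP BY major

Result:
  Biology: min=2.21, max=3.71
  Chemistry: min=2.98, max=2.98
  History: min=2.76, max=2.76
  Math: min=2.44, max=3.64
  Physics: min=2.39, max=3.85
  Psychology: min=2.17, max=2.17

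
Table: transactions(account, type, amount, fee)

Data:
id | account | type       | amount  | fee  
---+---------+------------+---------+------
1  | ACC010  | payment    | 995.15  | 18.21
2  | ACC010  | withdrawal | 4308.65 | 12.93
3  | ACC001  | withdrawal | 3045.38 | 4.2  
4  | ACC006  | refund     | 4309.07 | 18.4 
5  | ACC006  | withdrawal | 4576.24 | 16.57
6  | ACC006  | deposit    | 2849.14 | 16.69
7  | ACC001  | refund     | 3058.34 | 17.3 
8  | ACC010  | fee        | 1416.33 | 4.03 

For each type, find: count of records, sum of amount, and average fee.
SELECT type,
       COUNT(*) as cnt,
       SUM(amount) as total_amount,
       AVG(fee) as avg_fee
FROM transactions
GROUP BY type

Result:
  deposit: 1 records, 2849.14 total amount, 16.69 avg fee
  fee: 1 records, 1416.33 total amount, 4.03 avg fee
  payment: 1 records, 995.15 total amount, 18.21 avg fee
  refund: 2 records, 7367.41 total amount, 17.85 avg fee
  withdrawal: 3 records, 11930.27 total amount, 11.23 avg fee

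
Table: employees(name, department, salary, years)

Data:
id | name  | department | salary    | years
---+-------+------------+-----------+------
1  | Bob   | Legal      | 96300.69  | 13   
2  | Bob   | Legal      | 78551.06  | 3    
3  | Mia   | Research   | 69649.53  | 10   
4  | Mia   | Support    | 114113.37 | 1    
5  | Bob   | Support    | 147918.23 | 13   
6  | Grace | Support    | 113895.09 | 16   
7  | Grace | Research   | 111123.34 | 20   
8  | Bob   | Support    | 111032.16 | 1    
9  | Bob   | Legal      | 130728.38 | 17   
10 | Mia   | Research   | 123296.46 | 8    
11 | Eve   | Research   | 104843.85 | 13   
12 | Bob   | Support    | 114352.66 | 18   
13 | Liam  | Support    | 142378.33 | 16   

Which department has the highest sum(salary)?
SELECT department, SUM(salary) as val
FROM employees
GROUP BY department
ORDER BY val DESC
LIMIT 1

Result: Support with sum(salary) = 743689.84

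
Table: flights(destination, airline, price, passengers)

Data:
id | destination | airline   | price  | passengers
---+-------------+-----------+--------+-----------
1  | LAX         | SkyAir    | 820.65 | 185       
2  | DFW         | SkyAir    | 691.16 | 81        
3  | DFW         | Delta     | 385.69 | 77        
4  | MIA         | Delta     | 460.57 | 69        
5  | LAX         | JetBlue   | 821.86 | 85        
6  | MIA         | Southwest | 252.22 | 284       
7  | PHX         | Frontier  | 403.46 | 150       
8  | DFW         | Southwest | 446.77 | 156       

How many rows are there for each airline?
SELECT airline, COUNT(*) as count
FROM flights
GROUP BY airline

Result:
  Delta: 2
  Frontier: 1
  JetBlue: 1
  SkyAir: 2
  Southwest: 2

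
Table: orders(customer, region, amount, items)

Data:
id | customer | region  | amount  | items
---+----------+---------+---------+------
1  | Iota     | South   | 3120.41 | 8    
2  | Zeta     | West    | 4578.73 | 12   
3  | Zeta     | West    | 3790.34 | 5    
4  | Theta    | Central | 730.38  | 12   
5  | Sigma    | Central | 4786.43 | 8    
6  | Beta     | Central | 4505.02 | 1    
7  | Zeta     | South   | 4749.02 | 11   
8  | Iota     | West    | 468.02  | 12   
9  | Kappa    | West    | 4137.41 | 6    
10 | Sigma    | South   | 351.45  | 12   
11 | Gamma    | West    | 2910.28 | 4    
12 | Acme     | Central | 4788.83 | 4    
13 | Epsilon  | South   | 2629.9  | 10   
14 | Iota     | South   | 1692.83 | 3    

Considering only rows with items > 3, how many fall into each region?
SELECT region, COUNT(*)
FROM orders
WHERE items > 3
GROUP BY region

Note: WHERE filters rows before grouping.

Result:
  Central: 3
  South: 4
  West: 5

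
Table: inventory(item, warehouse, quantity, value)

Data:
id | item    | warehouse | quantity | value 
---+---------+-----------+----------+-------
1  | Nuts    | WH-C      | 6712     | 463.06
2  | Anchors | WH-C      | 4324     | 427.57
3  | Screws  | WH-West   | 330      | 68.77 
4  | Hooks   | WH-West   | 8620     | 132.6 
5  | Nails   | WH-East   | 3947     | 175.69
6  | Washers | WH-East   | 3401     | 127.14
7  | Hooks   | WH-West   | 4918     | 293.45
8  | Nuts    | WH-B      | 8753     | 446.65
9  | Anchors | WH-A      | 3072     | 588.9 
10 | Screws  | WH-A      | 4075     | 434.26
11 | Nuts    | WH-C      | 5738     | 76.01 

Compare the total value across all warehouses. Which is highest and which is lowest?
SELECT warehouse, SUM(value)
FROM inventory
GROUP BY warehouse
ORDER BY SUM(value)

All groups:
  WH-East: 302.83
  WH-B: 446.65
  WH-West: 494.82
  WH-C: 966.64
  WH-A: 1023.16

Highest: WH-A (1023.16)
Lowest: WH-East (302.83)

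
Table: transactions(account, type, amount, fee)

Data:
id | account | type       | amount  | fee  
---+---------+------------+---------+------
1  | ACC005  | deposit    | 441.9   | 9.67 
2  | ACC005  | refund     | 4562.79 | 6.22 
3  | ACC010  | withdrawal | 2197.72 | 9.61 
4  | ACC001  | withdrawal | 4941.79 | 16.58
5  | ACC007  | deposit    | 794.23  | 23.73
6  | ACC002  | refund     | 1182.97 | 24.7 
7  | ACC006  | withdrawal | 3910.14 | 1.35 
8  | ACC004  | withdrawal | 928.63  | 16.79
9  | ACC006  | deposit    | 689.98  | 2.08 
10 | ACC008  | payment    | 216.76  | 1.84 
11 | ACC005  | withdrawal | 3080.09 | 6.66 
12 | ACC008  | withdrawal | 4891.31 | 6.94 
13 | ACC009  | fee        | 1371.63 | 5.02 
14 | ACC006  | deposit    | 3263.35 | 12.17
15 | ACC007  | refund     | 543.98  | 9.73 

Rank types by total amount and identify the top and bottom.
SELECT type, SUM(amount)
FROM transactions
GROUP BY type
ORDER BY SUM(amount)

All groups:
  payment: 216.76
  fee: 1371.63
  deposit: 5189.46
  refund: 6289.74
  withdrawal: 19949.68

Highest: withdrawal (19949.68)
Lowest: payment (216.76)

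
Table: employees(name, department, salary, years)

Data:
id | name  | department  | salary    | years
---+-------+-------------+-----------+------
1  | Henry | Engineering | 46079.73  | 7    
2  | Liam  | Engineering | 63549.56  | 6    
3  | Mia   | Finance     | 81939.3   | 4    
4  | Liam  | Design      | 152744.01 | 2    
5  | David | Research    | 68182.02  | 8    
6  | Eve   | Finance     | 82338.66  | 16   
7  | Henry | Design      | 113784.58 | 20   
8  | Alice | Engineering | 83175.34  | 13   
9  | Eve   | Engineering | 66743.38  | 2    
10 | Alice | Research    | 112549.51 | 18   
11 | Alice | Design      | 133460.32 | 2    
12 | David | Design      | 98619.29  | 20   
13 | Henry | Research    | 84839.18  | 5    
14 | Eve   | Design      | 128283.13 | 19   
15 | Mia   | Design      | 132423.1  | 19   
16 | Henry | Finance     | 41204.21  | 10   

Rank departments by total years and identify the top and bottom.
SELECT department, SUM(years)
FROM employees
GROUP BY department
ORDER BY SUM(years)

All groups:
  Engineering: 28
  Finance: 30
  Research: 31
  Design: 82

Highest: Design (82)
Lowest: Engineering (28)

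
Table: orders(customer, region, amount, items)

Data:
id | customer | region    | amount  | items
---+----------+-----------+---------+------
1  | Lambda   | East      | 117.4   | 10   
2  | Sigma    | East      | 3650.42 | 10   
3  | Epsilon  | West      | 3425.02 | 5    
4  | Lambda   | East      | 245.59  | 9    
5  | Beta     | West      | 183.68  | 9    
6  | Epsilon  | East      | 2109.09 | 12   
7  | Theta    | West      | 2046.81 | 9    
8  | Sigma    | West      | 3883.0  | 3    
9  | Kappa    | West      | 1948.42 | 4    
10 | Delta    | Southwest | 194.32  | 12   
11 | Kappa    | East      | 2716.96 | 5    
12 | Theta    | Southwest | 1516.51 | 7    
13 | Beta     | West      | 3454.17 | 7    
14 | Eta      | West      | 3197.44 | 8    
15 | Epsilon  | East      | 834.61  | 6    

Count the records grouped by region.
SELECT region, COUNT(*) as count
FROM orders
GROUP BY region

Result:
  East: 6
  Southwest: 2
  West: 7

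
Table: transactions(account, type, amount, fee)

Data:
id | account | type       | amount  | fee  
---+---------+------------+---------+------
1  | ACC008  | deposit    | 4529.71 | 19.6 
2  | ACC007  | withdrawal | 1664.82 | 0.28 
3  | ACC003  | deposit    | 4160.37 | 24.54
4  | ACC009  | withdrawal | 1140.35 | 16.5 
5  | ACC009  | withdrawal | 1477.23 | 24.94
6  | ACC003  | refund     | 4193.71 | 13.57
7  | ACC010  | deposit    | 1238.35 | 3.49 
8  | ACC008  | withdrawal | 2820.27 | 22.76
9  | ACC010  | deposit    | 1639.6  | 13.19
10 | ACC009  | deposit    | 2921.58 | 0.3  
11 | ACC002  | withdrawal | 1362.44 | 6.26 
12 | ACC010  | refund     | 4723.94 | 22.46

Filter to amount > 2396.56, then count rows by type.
SELECT type, COUNT(*)
FROM transactions
WHERE amount > 2396.56
GROUP BY type

Note: WHERE filters rows before grouping.

Result:
  deposit: 3
  refund: 2
  withdrawal: 1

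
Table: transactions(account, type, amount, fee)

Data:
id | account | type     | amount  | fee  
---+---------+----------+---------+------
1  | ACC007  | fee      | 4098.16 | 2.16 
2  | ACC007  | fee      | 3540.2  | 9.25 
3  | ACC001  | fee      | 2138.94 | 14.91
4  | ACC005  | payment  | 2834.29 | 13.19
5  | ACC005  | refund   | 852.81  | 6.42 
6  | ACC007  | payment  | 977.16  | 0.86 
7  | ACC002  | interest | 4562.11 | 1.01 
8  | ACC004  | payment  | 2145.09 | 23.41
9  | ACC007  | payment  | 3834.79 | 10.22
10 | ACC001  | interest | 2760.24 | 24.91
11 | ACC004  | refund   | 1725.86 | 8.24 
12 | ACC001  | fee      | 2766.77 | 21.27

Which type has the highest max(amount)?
SELECT type, MAX(amount) as val
FROM transactions
GROUP BY type
ORDER BY val DESC
LIMIT 1

Result: interest with max(amount) = 4562.11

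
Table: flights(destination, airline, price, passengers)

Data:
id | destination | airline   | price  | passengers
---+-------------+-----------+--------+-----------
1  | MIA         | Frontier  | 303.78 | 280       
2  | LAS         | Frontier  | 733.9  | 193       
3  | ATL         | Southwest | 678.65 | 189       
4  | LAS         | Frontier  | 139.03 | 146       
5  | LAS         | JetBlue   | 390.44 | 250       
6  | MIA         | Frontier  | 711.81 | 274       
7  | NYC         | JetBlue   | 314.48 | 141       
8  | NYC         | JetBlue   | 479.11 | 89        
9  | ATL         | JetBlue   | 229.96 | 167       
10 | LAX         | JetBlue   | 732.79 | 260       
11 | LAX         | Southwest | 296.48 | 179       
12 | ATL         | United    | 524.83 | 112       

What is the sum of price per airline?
SELECT airline, SUM(price) as result
FROM flights
GROUP BY airline

Result:
  Frontier: 1888.52
  JetBlue: 2146.78
  Southwest: 975.13
  United: 524.83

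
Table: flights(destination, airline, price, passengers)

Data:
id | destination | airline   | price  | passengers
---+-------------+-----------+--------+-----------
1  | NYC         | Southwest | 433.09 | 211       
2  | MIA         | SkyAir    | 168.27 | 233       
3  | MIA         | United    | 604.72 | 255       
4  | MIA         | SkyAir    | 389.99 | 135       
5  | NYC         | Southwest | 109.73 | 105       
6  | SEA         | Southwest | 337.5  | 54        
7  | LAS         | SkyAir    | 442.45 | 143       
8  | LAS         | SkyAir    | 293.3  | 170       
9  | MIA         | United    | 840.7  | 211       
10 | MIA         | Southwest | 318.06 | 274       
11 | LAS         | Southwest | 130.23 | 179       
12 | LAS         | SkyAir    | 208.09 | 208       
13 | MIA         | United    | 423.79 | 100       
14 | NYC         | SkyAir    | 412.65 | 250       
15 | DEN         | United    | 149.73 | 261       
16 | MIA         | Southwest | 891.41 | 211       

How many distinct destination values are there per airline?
SELECT airline, COUNT(DISTINCT destination)
FROM flights
GROUP BY airline

Result:
  SkyAir: 3 distinct
  Southwest: 4 distinct
  United: 2 distinct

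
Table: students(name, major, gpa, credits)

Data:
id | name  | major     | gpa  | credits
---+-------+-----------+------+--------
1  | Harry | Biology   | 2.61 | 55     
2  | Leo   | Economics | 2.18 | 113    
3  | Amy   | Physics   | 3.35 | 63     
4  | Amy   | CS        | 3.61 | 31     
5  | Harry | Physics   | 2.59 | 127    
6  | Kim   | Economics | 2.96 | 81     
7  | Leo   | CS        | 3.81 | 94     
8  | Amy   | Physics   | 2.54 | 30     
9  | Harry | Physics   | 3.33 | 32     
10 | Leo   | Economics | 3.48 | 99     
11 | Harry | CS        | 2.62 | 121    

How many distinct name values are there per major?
SELECT major, COUNT(DISTINCT name)
FROM students
GROUP BY major

Result:
  Biology: 1 distinct
  CS: 3 distinct
  Economics: 2 distinct
  Physics: 2 distinct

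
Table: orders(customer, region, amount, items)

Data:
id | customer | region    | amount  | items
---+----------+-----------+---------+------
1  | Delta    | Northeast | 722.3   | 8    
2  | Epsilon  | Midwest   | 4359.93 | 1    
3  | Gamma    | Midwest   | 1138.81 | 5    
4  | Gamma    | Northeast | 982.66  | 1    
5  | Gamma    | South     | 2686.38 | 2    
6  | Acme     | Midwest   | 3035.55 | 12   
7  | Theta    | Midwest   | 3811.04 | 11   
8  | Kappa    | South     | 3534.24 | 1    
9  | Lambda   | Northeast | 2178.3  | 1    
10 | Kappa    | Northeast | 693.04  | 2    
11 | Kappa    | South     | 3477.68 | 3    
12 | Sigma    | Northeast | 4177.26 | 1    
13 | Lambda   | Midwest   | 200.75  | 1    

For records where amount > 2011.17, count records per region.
SELECT region, COUNT(*)
FROM orders
WHERE amount > 2011.17
GROUP BY region

Note: WHERE filters rows before grouping.

Result:
  Midwest: 3
  Northeast: 2
  South: 3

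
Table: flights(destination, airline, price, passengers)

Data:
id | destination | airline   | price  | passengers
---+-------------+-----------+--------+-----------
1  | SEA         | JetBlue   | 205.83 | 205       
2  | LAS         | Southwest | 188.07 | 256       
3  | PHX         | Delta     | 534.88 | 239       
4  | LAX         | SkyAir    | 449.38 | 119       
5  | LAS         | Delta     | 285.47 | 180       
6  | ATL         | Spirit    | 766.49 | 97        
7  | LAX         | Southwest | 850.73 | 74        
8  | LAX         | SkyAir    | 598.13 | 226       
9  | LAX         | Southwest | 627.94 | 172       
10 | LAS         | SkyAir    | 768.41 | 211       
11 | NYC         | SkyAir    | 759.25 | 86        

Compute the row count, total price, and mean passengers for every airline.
SELECT airline,
       COUNT(*) as cnt,
       SUM(price) as total_price,
       AVG(passengers) as avg_passengers
FROM flights
GROUP BY airline

Result:
  Delta: 2 records, 820.35 total price, 209.50 avg passengers
  JetBlue: 1 records, 205.83 total price, 205.00 avg passengers
  SkyAir: 4 records, 2575.17 total price, 160.50 avg passengers
  Southwest: 3 records, 1666.74 total price, 167.33 avg passengers
  Spirit: 1 records, 766.49 total price, 97.00 avg passengers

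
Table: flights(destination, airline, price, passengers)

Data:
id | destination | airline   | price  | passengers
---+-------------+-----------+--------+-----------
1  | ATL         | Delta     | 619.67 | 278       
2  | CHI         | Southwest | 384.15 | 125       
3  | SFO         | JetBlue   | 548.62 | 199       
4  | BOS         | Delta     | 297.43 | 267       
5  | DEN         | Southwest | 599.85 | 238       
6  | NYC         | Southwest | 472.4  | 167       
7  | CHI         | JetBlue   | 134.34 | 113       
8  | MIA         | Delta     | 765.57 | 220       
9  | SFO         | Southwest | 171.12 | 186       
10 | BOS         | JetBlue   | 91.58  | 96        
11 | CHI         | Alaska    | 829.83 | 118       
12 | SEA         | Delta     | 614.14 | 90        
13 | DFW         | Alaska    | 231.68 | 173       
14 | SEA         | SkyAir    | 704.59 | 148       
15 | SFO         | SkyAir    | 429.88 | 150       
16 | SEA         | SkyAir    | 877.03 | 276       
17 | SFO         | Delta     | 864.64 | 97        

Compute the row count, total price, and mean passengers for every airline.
SELECT airline,
       COUNT(*) as cnt,
       SUM(price) as total_price,
       AVG(passengers) as avg_passengers
FROM flights
GROUP BY airline

Result:
  Alaska: 2 records, 1061.51 total price, 145.50 avg passengers
  Delta: 5 records, 3161.45 total price, 190.40 avg passengers
  JetBlue: 3 records, 774.54 total price, 136.00 avg passengers
  SkyAir: 3 records, 2011.50 total price, 191.33 avg passengers
  Southwest: 4 records, 1627.52 total price, 179.00 avg passengers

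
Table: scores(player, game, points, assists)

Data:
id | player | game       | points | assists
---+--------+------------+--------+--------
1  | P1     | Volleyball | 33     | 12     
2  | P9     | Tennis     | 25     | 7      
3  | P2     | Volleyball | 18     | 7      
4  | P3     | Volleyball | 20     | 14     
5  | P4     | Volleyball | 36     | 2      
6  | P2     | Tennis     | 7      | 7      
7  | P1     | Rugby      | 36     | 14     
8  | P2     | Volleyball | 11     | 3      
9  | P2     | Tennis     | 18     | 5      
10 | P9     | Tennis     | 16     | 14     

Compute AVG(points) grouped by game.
SELECT game, AVG(points) as result
FROM scores
GROUP BY game

Result:
  Rugby: 36.00
  Tennis: 16.50
  Volleyball: 23.60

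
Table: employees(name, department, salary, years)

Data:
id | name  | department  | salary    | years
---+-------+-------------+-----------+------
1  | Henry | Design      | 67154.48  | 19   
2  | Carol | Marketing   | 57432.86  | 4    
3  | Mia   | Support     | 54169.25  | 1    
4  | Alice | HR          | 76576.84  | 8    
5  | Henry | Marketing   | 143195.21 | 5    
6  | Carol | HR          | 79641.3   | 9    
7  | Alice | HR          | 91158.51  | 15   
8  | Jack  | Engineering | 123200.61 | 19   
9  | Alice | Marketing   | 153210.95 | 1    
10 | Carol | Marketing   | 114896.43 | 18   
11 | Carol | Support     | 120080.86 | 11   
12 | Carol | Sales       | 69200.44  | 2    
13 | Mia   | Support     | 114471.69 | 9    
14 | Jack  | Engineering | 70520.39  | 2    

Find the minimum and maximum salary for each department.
SELECT department, MIN(salary), MAX(salary)
FROM employees
GROUP BY department

Result:
  Design: min=67154.48, max=67154.48
  Engineering: min=70520.39, max=123200.61
  HR: min=76576.84, max=91158.51
  Marketing: min=57432.86, max=153210.95
  Sales: min=69200.44, max=69200.44
  Support: min=54169.25, max=120080.86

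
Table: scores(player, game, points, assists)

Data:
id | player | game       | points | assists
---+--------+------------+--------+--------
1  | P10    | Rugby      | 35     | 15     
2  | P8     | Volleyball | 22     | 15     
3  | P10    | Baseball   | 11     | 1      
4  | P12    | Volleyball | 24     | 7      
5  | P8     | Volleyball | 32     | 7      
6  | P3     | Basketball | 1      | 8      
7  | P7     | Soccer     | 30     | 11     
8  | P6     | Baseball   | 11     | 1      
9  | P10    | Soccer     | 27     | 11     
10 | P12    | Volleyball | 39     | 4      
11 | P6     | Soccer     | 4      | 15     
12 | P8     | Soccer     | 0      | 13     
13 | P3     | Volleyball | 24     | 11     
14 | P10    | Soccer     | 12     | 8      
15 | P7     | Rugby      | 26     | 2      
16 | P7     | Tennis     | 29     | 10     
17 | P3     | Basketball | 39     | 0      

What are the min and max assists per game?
SELECT game, MIN(assists), MAX(assists)
FROM scores
GROUP BY game

Result:
  Baseball: min=1, max=1
  Basketball: min=0, max=8
  Rugby: min=2, max=15
  Soccer: min=8, max=15
  Tennis: min=10, max=10
  Volleyball: min=4, max=15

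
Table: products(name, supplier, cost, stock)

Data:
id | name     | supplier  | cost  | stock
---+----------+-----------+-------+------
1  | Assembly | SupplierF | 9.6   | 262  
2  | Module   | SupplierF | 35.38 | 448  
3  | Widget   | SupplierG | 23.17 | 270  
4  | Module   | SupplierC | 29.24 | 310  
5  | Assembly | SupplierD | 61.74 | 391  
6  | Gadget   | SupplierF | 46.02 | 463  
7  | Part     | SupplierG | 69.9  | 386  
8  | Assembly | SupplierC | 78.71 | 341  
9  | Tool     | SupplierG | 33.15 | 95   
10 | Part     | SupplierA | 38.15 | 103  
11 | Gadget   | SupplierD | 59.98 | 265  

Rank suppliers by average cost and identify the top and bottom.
SELECT supplier, AVG(cost)
FROM products
GROUP BY supplier
ORDER BY AVG(cost)

All groups:
  SupplierF: 30.33
  SupplierA: 38.15
  SupplierG: 42.07
  SupplierC: 53.98
  SupplierD: 60.86

Highest: SupplierD (60.86)
Lowest: SupplierF (30.33)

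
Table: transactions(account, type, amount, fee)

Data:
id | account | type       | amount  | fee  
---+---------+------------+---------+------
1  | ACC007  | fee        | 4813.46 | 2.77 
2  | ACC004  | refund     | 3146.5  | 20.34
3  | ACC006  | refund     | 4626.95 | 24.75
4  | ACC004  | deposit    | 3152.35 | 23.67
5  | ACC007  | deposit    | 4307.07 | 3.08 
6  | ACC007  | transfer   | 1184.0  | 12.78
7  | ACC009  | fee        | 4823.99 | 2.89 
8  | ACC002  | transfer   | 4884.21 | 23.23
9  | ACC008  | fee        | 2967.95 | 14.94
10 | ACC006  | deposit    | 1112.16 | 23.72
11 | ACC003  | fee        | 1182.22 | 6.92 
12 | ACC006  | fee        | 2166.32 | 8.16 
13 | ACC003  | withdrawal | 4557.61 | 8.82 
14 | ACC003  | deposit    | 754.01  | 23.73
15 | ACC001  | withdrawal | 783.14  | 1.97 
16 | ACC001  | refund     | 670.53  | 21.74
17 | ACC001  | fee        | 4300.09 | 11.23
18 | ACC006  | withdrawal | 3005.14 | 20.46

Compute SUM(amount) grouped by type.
SELECT type, SUM(amount) as result
FROM transactions
GROUP BY type

Result:
  deposit: 9325.59
  fee: 20254.03
  refund: 8443.98
  transfer: 6068.21
  withdrawal: 8345.89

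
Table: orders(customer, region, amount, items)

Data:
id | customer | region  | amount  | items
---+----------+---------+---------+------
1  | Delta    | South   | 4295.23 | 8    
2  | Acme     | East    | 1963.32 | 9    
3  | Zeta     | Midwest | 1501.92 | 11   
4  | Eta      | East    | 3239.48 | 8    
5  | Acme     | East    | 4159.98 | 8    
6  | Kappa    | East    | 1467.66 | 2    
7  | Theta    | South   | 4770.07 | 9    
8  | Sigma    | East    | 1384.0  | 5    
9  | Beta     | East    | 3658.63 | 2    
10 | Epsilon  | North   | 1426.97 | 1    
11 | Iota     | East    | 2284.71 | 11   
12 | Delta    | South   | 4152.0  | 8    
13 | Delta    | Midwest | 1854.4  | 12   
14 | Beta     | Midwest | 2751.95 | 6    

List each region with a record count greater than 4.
SELECT region, COUNT(*) as cnt
FROM orders
GROUP BY region
HAVING COUNT(*) > 4

Result:
  East: 7

Note: HAVING filters groups after aggregation, WHERE filters rows before.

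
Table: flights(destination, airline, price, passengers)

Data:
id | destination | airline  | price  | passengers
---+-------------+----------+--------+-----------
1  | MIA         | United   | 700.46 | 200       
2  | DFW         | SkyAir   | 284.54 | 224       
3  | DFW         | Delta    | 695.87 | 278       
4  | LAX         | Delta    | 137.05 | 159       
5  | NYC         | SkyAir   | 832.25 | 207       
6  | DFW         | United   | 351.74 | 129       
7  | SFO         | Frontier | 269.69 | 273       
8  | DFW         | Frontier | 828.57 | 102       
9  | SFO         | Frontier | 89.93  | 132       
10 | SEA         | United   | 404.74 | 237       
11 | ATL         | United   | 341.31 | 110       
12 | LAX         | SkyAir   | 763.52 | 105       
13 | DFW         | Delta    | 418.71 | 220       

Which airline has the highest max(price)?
SELECT airline, MAX(price) as val
FROM flights
GROUP BY airline
ORDER BY val DESC
LIMIT 1

Result: SkyAir with max(price) = 832.25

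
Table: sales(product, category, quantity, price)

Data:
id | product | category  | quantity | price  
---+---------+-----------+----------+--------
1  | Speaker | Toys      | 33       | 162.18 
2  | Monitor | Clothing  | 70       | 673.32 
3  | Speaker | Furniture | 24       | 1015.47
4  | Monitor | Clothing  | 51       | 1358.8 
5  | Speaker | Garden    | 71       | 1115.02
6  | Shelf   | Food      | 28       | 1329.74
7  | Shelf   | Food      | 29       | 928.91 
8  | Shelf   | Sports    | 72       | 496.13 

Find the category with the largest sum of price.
SELECT category, SUM(price) as val
FROM sales
GROUP BY category
ORDER BY val DESC
LIMIT 1

Result: Food with sum(price) = 2258.65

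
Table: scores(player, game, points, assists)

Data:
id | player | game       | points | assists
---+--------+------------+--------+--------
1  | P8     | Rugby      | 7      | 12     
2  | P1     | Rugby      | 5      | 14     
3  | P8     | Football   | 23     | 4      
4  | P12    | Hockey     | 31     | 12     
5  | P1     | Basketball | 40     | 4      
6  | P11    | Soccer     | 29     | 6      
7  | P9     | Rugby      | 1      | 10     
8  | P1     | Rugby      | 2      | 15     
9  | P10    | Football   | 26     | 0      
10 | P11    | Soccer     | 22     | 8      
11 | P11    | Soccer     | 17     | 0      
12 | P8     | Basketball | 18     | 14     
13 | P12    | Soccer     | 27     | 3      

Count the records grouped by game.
SELECT game, COUNT(*) as count
FROM scores
GROUP BY game

Result:
  Basketball: 2
  Football: 2
  Hockey: 1
  Rugby: 4
  Soccer: 4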